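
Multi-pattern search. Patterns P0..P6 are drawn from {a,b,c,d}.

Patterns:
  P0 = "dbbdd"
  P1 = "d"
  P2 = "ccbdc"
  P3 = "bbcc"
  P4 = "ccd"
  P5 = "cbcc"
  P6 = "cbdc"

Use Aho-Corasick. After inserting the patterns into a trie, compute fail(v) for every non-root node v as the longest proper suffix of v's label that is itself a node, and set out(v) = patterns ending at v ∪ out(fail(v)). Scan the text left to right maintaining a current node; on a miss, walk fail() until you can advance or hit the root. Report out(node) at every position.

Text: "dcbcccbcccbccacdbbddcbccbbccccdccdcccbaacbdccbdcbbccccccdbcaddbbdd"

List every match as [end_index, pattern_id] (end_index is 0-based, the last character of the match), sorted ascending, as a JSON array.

Construct AC machine:
Trie (insert patterns):
  n0 'ε': b→11 c→6 d→1
  n1 'd': b→2  [P1 ends]
  n2 'db': b→3
  n3 'dbb': d→4
  n4 'dbbd': d→5
  n5 'dbbdd': ·  [P0 ends]
  n6 'c': b→16 c→7
  n7 'cc': b→8 d→15
  n8 'ccb': d→9
  n9 'ccbd': c→10
  n10 'ccbdc': ·  [P2 ends]
  n11 'b': b→12
  n12 'bb': c→13
  n13 'bbc': c→14
  n14 'bbcc': ·  [P3 ends]
  n15 'ccd': ·  [P4 ends]
  n16 'cb': c→17 d→19
  n17 'cbc': c→18
  n18 'cbcc': ·  [P5 ends]
  n19 'cbd': c→20
  n20 'cbdc': ·  [P6 ends]

Failure links (BFS by depth):
  fail(1) 'd': from fail(0)=0 chase 'd': 0 ⇒ 0;  out={1}∪out(0)={1}
  fail(6) 'c': from fail(0)=0 chase 'c': 0 ⇒ 0;  out=∅∪out(0)=∅
  fail(11) 'b': from fail(0)=0 chase 'b': 0 ⇒ 0;  out=∅∪out(0)=∅
  fail(2) 'db': from fail(1)=0 chase 'b': 0 ⇒ 11;  out=∅∪out(11)=∅
  fail(7) 'cc': from fail(6)=0 chase 'c': 0 ⇒ 6;  out=∅∪out(6)=∅
  fail(12) 'bb': from fail(11)=0 chase 'b': 0 ⇒ 11;  out=∅∪out(11)=∅
  fail(16) 'cb': from fail(6)=0 chase 'b': 0 ⇒ 11;  out=∅∪out(11)=∅
  fail(3) 'dbb': from fail(2)=11 chase 'b': 11 ⇒ 12;  out=∅∪out(12)=∅
  fail(8) 'ccb': from fail(7)=6 chase 'b': 6 ⇒ 16;  out=∅∪out(16)=∅
  fail(13) 'bbc': from fail(12)=11 chase 'c': 11→0 ⇒ 6;  out=∅∪out(6)=∅
  fail(15) 'ccd': from fail(7)=6 chase 'd': 6→0 ⇒ 1;  out={4}∪out(1)={1,4}
  fail(17) 'cbc': from fail(16)=11 chase 'c': 11→0 ⇒ 6;  out=∅∪out(6)=∅
  fail(19) 'cbd': from fail(16)=11 chase 'd': 11→0 ⇒ 1;  out=∅∪out(1)={1}
  fail(4) 'dbbd': from fail(3)=12 chase 'd': 12→11→0 ⇒ 1;  out=∅∪out(1)={1}
  fail(9) 'ccbd': from fail(8)=16 chase 'd': 16 ⇒ 19;  out=∅∪out(19)={1}
  fail(14) 'bbcc': from fail(13)=6 chase 'c': 6 ⇒ 7;  out={3}∪out(7)={3}
  fail(18) 'cbcc': from fail(17)=6 chase 'c': 6 ⇒ 7;  out={5}∪out(7)={5}
  fail(20) 'cbdc': from fail(19)=1 chase 'c': 1→0 ⇒ 6;  out={6}∪out(6)={6}
  fail(5) 'dbbdd': from fail(4)=1 chase 'd': 1→0 ⇒ 1;  out={0}∪out(1)={0,1}
  fail(10) 'ccbdc': from fail(9)=19 chase 'c': 19 ⇒ 20;  out={2}∪out(20)={2,6}

Run:
[0] read 'd'  n0⇒n1  ** P1@[0:0]
[1] read 'c'  n1⇒n6 (via fail)
[2] read 'b'  n6⇒n16
[3] read 'c'  n16⇒n17
[4] read 'c'  n17⇒n18  ** P5@[1:4]
[5] read 'c'  n18⇒n7 (via fail)
[6] read 'b'  n7⇒n8
[7] read 'c'  n8⇒n17 (via fail)
[8] read 'c'  n17⇒n18  ** P5@[5:8]
[9] read 'c'  n18⇒n7 (via fail)
[10] read 'b'  n7⇒n8
[11] read 'c'  n8⇒n17 (via fail)
[12] read 'c'  n17⇒n18  ** P5@[9:12]
[13] read 'a'  n18⇒n0 (via fail)
[14] read 'c'  n0⇒n6
[15] read 'd'  n6⇒n1 (via fail)  ** P1@[15:15]
[16] read 'b'  n1⇒n2
[17] read 'b'  n2⇒n3
[18] read 'd'  n3⇒n4  ** P1@[18:18]
[19] read 'd'  n4⇒n5  ** P0@[15:19],P1@[19:19]
[20] read 'c'  n5⇒n6 (via fail)
[21] read 'b'  n6⇒n16
[22] read 'c'  n16⇒n17
[23] read 'c'  n17⇒n18  ** P5@[20:23]
[24] read 'b'  n18⇒n8 (via fail)
[25] read 'b'  n8⇒n12 (via fail)
[26] read 'c'  n12⇒n13
[27] read 'c'  n13⇒n14  ** P3@[24:27]
[28] read 'c'  n14⇒n7 (via fail)
[29] read 'c'  n7⇒n7 (via fail)
[30] read 'd'  n7⇒n15  ** P1@[30:30],P4@[28:30]
[31] read 'c'  n15⇒n6 (via fail)
[32] read 'c'  n6⇒n7
[33] read 'd'  n7⇒n15  ** P1@[33:33],P4@[31:33]
[34] read 'c'  n15⇒n6 (via fail)
[35] read 'c'  n6⇒n7
[36] read 'c'  n7⇒n7 (via fail)
[37] read 'b'  n7⇒n8
[38] read 'a'  n8⇒n0 (via fail)
[39] read 'a'  n0⇒n0
[40] read 'c'  n0⇒n6
[41] read 'b'  n6⇒n16
[42] read 'd'  n16⇒n19  ** P1@[42:42]
[43] read 'c'  n19⇒n20  ** P6@[40:43]
[44] read 'c'  n20⇒n7 (via fail)
[45] read 'b'  n7⇒n8
[46] read 'd'  n8⇒n9  ** P1@[46:46]
[47] read 'c'  n9⇒n10  ** P2@[43:47],P6@[44:47]
[48] read 'b'  n10⇒n16 (via fail)
[49] read 'b'  n16⇒n12 (via fail)
[50] read 'c'  n12⇒n13
[51] read 'c'  n13⇒n14  ** P3@[48:51]
[52] read 'c'  n14⇒n7 (via fail)
[53] read 'c'  n7⇒n7 (via fail)
[54] read 'c'  n7⇒n7 (via fail)
[55] read 'c'  n7⇒n7 (via fail)
[56] read 'd'  n7⇒n15  ** P1@[56:56],P4@[54:56]
[57] read 'b'  n15⇒n2 (via fail)
[58] read 'c'  n2⇒n6 (via fail)
[59] read 'a'  n6⇒n0 (via fail)
[60] read 'd'  n0⇒n1  ** P1@[60:60]
[61] read 'd'  n1⇒n1 (via fail)  ** P1@[61:61]
[62] read 'b'  n1⇒n2
[63] read 'b'  n2⇒n3
[64] read 'd'  n3⇒n4  ** P1@[64:64]
[65] read 'd'  n4⇒n5  ** P0@[61:65],P1@[65:65]

All matches (sorted): [[0,1],[4,5],[8,5],[12,5],[15,1],[18,1],[19,0],[19,1],[23,5],[27,3],[30,1],[30,4],[33,1],[33,4],[42,1],[43,6],[46,1],[47,2],[47,6],[51,3],[56,1],[56,4],[60,1],[61,1],[64,1],[65,0],[65,1]]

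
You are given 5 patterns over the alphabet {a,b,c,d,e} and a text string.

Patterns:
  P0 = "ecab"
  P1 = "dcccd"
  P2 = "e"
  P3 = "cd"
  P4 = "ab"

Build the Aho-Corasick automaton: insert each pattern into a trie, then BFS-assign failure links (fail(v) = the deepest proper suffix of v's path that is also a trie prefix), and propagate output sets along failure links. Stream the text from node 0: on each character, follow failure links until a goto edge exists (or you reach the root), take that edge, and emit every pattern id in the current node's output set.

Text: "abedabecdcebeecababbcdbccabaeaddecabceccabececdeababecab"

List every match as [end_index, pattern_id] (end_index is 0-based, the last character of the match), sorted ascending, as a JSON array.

Construct AC machine:
Trie nodes:
  n0 'ε': a→12 c→10 d→5 e→1
  n1 'e': c→2  ←P2
  n2 'ec': a→3
  n3 'eca': b→4
  n4 'ecab': ·  ←P0
  n5 'd': c→6
  n6 'dc': c→7
  n7 'dcc': c→8
  n8 'dccc': d→9
  n9 'dcccd': ·  ←P1
  n10 'c': d→11
  n11 'cd': ·  ←P3
  n12 'a': b→13
  n13 'ab': ·  ←P4

Failure links (BFS by depth):
  fail(1) 'e': from fail(0)=0 chase 'e': 0 ⇒ 0;  out={2}∪out(0)={2}
  fail(5) 'd': from fail(0)=0 chase 'd': 0 ⇒ 0;  out=∅∪out(0)=∅
  fail(10) 'c': from fail(0)=0 chase 'c': 0 ⇒ 0;  out=∅∪out(0)=∅
  fail(12) 'a': from fail(0)=0 chase 'a': 0 ⇒ 0;  out=∅∪out(0)=∅
  fail(2) 'ec': from fail(1)=0 chase 'c': 0 ⇒ 10;  out=∅∪out(10)=∅
  fail(6) 'dc': from fail(5)=0 chase 'c': 0 ⇒ 10;  out=∅∪out(10)=∅
  fail(11) 'cd': from fail(10)=0 chase 'd': 0 ⇒ 5;  out={3}∪out(5)={3}
  fail(13) 'ab': from fail(12)=0 chase 'b': 0 ⇒ 0;  out={4}∪out(0)={4}
  fail(3) 'eca': from fail(2)=10 chase 'a': 10→0 ⇒ 12;  out=∅∪out(12)=∅
  fail(7) 'dcc': from fail(6)=10 chase 'c': 10→0 ⇒ 10;  out=∅∪out(10)=∅
  fail(4) 'ecab': from fail(3)=12 chase 'b': 12 ⇒ 13;  out={0}∪out(13)={0,4}
  fail(8) 'dccc': from fail(7)=10 chase 'c': 10→0 ⇒ 10;  out=∅∪out(10)=∅
  fail(9) 'dcccd': from fail(8)=10 chase 'd': 10 ⇒ 11;  out={1}∪out(11)={1,3}

Text stream:
i=0 'a': node 0→12
i=1 'b': node 12→13  → match P4@[0:1]
i=2 'e': node 13→1 (via fail)  → match P2@[2:2]
i=3 'd': node 1→5 (via fail)
i=4 'a': node 5→12 (via fail)
i=5 'b': node 12→13  → match P4@[4:5]
i=6 'e': node 13→1 (via fail)  → match P2@[6:6]
i=7 'c': node 1→2
i=8 'd': node 2→11 (via fail)  → match P3@[7:8]
i=9 'c': node 11→6 (via fail)
i=10 'e': node 6→1 (via fail)  → match P2@[10:10]
i=11 'b': node 1→0 (via fail)
i=12 'e': node 0→1  → match P2@[12:12]
i=13 'e': node 1→1 (via fail)  → match P2@[13:13]
i=14 'c': node 1→2
i=15 'a': node 2→3
i=16 'b': node 3→4  → match P0@[13:16],P4@[15:16]
i=17 'a': node 4→12 (via fail)
i=18 'b': node 12→13  → match P4@[17:18]
i=19 'b': node 13→0 (via fail)
i=20 'c': node 0→10
i=21 'd': node 10→11  → match P3@[20:21]
i=22 'b': node 11→0 (via fail)
i=23 'c': node 0→10
i=24 'c': node 10→10 (via fail)
i=25 'a': node 10→12 (via fail)
i=26 'b': node 12→13  → match P4@[25:26]
i=27 'a': node 13→12 (via fail)
i=28 'e': node 12→1 (via fail)  → match P2@[28:28]
i=29 'a': node 1→12 (via fail)
i=30 'd': node 12→5 (via fail)
i=31 'd': node 5→5 (via fail)
i=32 'e': node 5→1 (via fail)  → match P2@[32:32]
i=33 'c': node 1→2
i=34 'a': node 2→3
i=35 'b': node 3→4  → match P0@[32:35],P4@[34:35]
i=36 'c': node 4→10 (via fail)
i=37 'e': node 10→1 (via fail)  → match P2@[37:37]
i=38 'c': node 1→2
i=39 'c': node 2→10 (via fail)
i=40 'a': node 10→12 (via fail)
i=41 'b': node 12→13  → match P4@[40:41]
i=42 'e': node 13→1 (via fail)  → match P2@[42:42]
i=43 'c': node 1→2
i=44 'e': node 2→1 (via fail)  → match P2@[44:44]
i=45 'c': node 1→2
i=46 'd': node 2→11 (via fail)  → match P3@[45:46]
i=47 'e': node 11→1 (via fail)  → match P2@[47:47]
i=48 'a': node 1→12 (via fail)
i=49 'b': node 12→13  → match P4@[48:49]
i=50 'a': node 13→12 (via fail)
i=51 'b': node 12→13  → match P4@[50:51]
i=52 'e': node 13→1 (via fail)  → match P2@[52:52]
i=53 'c': node 1→2
i=54 'a': node 2→3
i=55 'b': node 3→4  → match P0@[52:55],P4@[54:55]

Matches: [[1,4],[2,2],[5,4],[6,2],[8,3],[10,2],[12,2],[13,2],[16,0],[16,4],[18,4],[21,3],[26,4],[28,2],[32,2],[35,0],[35,4],[37,2],[41,4],[42,2],[44,2],[46,3],[47,2],[49,4],[51,4],[52,2],[55,0],[55,4]]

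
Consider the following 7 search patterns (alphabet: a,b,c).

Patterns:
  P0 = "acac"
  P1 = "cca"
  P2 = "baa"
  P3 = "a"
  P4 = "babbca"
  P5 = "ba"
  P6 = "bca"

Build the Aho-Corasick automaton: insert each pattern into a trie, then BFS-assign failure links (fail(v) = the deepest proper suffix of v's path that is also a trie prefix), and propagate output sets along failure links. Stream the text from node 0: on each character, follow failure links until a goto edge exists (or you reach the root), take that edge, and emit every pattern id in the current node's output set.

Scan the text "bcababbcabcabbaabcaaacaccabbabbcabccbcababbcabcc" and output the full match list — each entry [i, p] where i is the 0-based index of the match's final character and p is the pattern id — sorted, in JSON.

Build automaton:
Trie nodes:
  0='ε' goto a→1 b→8 c→5
  1='a' goto c→2  ←P3
  2='ac' goto a→3
  3='aca' goto c→4
  4='acac' goto ·  ←P0
  5='c' goto c→6
  6='cc' goto a→7
  7='cca' goto ·  ←P1
  8='b' goto a→9 c→15
  9='ba' goto a→10 b→11  ←P5
  10='baa' goto ·  ←P2
  11='bab' goto b→12
  12='babb' goto c→13
  13='babbc' goto a→14
  14='babbca' goto ·  ←P4
  15='bc' goto a→16
  16='bca' goto ·  ←P6

BFS fail/out derivation:
  n1('a'): parent n0 fail=0; on 'a' 0 → fail=0;  out {3}∪∅={3}
  n5('c'): parent n0 fail=0; on 'c' 0 → fail=0;  out ∅∪∅=∅
  n8('b'): parent n0 fail=0; on 'b' 0 → fail=0;  out ∅∪∅=∅
  n2('ac'): parent n1 fail=0; on 'c' 0 → fail=5;  out ∅∪∅=∅
  n6('cc'): parent n5 fail=0; on 'c' 0 → fail=5;  out ∅∪∅=∅
  n9('ba'): parent n8 fail=0; on 'a' 0 → fail=1;  out {5}∪{3}={3,5}
  n15('bc'): parent n8 fail=0; on 'c' 0 → fail=5;  out ∅∪∅=∅
  n3('aca'): parent n2 fail=5; on 'a' 5→0 → fail=1;  out ∅∪{3}={3}
  n7('cca'): parent n6 fail=5; on 'a' 5→0 → fail=1;  out {1}∪{3}={1,3}
  n10('baa'): parent n9 fail=1; on 'a' 1→0 → fail=1;  out {2}∪{3}={2,3}
  n11('bab'): parent n9 fail=1; on 'b' 1→0 → fail=8;  out ∅∪∅=∅
  n16('bca'): parent n15 fail=5; on 'a' 5→0 → fail=1;  out {6}∪{3}={3,6}
  n4('acac'): parent n3 fail=1; on 'c' 1 → fail=2;  out {0}∪∅={0}
  n12('babb'): parent n11 fail=8; on 'b' 8→0 → fail=8;  out ∅∪∅=∅
  n13('babbc'): parent n12 fail=8; on 'c' 8 → fail=15;  out ∅∪∅=∅
  n14('babbca'): parent n13 fail=15; on 'a' 15 → fail=16;  out {4}∪{3,6}={3,4,6}

Text stream:
pos 0 'b': at 8
pos 1 'c': at 15
pos 2 'a': at 16  → match P3@[2:2],P6@[0:2]
pos 3 'b': at 8 ·f
pos 4 'a': at 9  → match P3@[4:4],P5@[3:4]
pos 5 'b': at 11
pos 6 'b': at 12
pos 7 'c': at 13
pos 8 'a': at 14  → match P3@[8:8],P4@[3:8],P6@[6:8]
pos 9 'b': at 8 ·f
pos 10 'c': at 15
pos 11 'a': at 16  → match P3@[11:11],P6@[9:11]
pos 12 'b': at 8 ·f
pos 13 'b': at 8 ·f
pos 14 'a': at 9  → match P3@[14:14],P5@[13:14]
pos 15 'a': at 10  → match P2@[13:15],P3@[15:15]
pos 16 'b': at 8 ·f
pos 17 'c': at 15
pos 18 'a': at 16  → match P3@[18:18],P6@[16:18]
pos 19 'a': at 1 ·f  → match P3@[19:19]
pos 20 'a': at 1 ·f  → match P3@[20:20]
pos 21 'c': at 2
pos 22 'a': at 3  → match P3@[22:22]
pos 23 'c': at 4  → match P0@[20:23]
pos 24 'c': at 6 ·f
pos 25 'a': at 7  → match P1@[23:25],P3@[25:25]
pos 26 'b': at 8 ·f
pos 27 'b': at 8 ·f
pos 28 'a': at 9  → match P3@[28:28],P5@[27:28]
pos 29 'b': at 11
pos 30 'b': at 12
pos 31 'c': at 13
pos 32 'a': at 14  → match P3@[32:32],P4@[27:32],P6@[30:32]
pos 33 'b': at 8 ·f
pos 34 'c': at 15
pos 35 'c': at 6 ·f
pos 36 'b': at 8 ·f
pos 37 'c': at 15
pos 38 'a': at 16  → match P3@[38:38],P6@[36:38]
pos 39 'b': at 8 ·f
pos 40 'a': at 9  → match P3@[40:40],P5@[39:40]
pos 41 'b': at 11
pos 42 'b': at 12
pos 43 'c': at 13
pos 44 'a': at 14  → match P3@[44:44],P4@[39:44],P6@[42:44]
pos 45 'b': at 8 ·f
pos 46 'c': at 15
pos 47 'c': at 6 ·f

All matches (sorted): [[2,3],[2,6],[4,3],[4,5],[8,3],[8,4],[8,6],[11,3],[11,6],[14,3],[14,5],[15,2],[15,3],[18,3],[18,6],[19,3],[20,3],[22,3],[23,0],[25,1],[25,3],[28,3],[28,5],[32,3],[32,4],[32,6],[38,3],[38,6],[40,3],[40,5],[44,3],[44,4],[44,6]]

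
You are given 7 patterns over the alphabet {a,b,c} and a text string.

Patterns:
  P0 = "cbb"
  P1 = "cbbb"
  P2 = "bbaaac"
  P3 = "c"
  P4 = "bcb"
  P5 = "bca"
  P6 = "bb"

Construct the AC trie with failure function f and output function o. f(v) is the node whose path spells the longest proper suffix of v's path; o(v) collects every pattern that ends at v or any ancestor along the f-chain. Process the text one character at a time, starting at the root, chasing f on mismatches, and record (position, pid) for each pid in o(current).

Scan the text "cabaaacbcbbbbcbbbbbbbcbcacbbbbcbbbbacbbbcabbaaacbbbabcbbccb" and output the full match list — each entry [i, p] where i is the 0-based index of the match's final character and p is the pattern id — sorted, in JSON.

Build automaton:
Trie (insert patterns):
  0='ε' goto b→5 c→1
  1='c' goto b→2  [P3 ends]
  2='cb' goto b→3
  3='cbb' goto b→4  [P0 ends]
  4='cbbb' goto ·  [P1 ends]
  5='b' goto b→6 c→11
  6='bb' goto a→7  [P6 ends]
  7='bba' goto a→8
  8='bbaa' goto a→9
  9='bbaaa' goto c→10
  10='bbaaac' goto ·  [P2 ends]
  11='bc' goto a→13 b→12
  12='bcb' goto ·  [P4 ends]
  13='bca' goto ·  [P5 ends]

Failure links (BFS by depth):
  n1('c'): parent n0 fail=0; on 'c' 0 → fail=0;  out {3}∪∅={3}
  n5('b'): parent n0 fail=0; on 'b' 0 → fail=0;  out ∅∪∅=∅
  n2('cb'): parent n1 fail=0; on 'b' 0 → fail=5;  out ∅∪∅=∅
  n6('bb'): parent n5 fail=0; on 'b' 0 → fail=5;  out {6}∪∅={6}
  n11('bc'): parent n5 fail=0; on 'c' 0 → fail=1;  out ∅∪{3}={3}
  n3('cbb'): parent n2 fail=5; on 'b' 5 → fail=6;  out {0}∪{6}={0,6}
  n7('bba'): parent n6 fail=5; on 'a' 5→0 → fail=0;  out ∅∪∅=∅
  n12('bcb'): parent n11 fail=1; on 'b' 1 → fail=2;  out {4}∪∅={4}
  n13('bca'): parent n11 fail=1; on 'a' 1→0 → fail=0;  out {5}∪∅={5}
  n4('cbbb'): parent n3 fail=6; on 'b' 6→5 → fail=6;  out {1}∪{6}={1,6}
  n8('bbaa'): parent n7 fail=0; on 'a' 0 → fail=0;  out ∅∪∅=∅
  n9('bbaaa'): parent n8 fail=0; on 'a' 0 → fail=0;  out ∅∪∅=∅
  n10('bbaaac'): parent n9 fail=0; on 'c' 0 → fail=1;  out {2}∪{3}={2,3}

Scan:
pos 0 'c': at 1  emit P3@[0:0]
pos 1 'a': at 0 (via fail)
pos 2 'b': at 5
pos 3 'a': at 0 (via fail)
pos 4 'a': at 0
pos 5 'a': at 0
pos 6 'c': at 1  emit P3@[6:6]
pos 7 'b': at 2
pos 8 'c': at 11 (via fail)  emit P3@[8:8]
pos 9 'b': at 12  emit P4@[7:9]
pos 10 'b': at 3 (via fail)  emit P0@[8:10],P6@[9:10]
pos 11 'b': at 4  emit P1@[8:11],P6@[10:11]
pos 12 'b': at 6 (via fail)  emit P6@[11:12]
pos 13 'c': at 11 (via fail)  emit P3@[13:13]
pos 14 'b': at 12  emit P4@[12:14]
pos 15 'b': at 3 (via fail)  emit P0@[13:15],P6@[14:15]
pos 16 'b': at 4  emit P1@[13:16],P6@[15:16]
pos 17 'b': at 6 (via fail)  emit P6@[16:17]
pos 18 'b': at 6 (via fail)  emit P6@[17:18]
pos 19 'b': at 6 (via fail)  emit P6@[18:19]
pos 20 'b': at 6 (via fail)  emit P6@[19:20]
pos 21 'c': at 11 (via fail)  emit P3@[21:21]
pos 22 'b': at 12  emit P4@[20:22]
pos 23 'c': at 11 (via fail)  emit P3@[23:23]
pos 24 'a': at 13  emit P5@[22:24]
pos 25 'c': at 1 (via fail)  emit P3@[25:25]
pos 26 'b': at 2
pos 27 'b': at 3  emit P0@[25:27],P6@[26:27]
pos 28 'b': at 4  emit P1@[25:28],P6@[27:28]
pos 29 'b': at 6 (via fail)  emit P6@[28:29]
pos 30 'c': at 11 (via fail)  emit P3@[30:30]
pos 31 'b': at 12  emit P4@[29:31]
pos 32 'b': at 3 (via fail)  emit P0@[30:32],P6@[31:32]
pos 33 'b': at 4  emit P1@[30:33],P6@[32:33]
pos 34 'b': at 6 (via fail)  emit P6@[33:34]
pos 35 'a': at 7
pos 36 'c': at 1 (via fail)  emit P3@[36:36]
pos 37 'b': at 2
pos 38 'b': at 3  emit P0@[36:38],P6@[37:38]
pos 39 'b': at 4  emit P1@[36:39],P6@[38:39]
pos 40 'c': at 11 (via fail)  emit P3@[40:40]
pos 41 'a': at 13  emit P5@[39:41]
pos 42 'b': at 5 (via fail)
pos 43 'b': at 6  emit P6@[42:43]
pos 44 'a': at 7
pos 45 'a': at 8
pos 46 'a': at 9
pos 47 'c': at 10  emit P2@[42:47],P3@[47:47]
pos 48 'b': at 2 (via fail)
pos 49 'b': at 3  emit P0@[47:49],P6@[48:49]
pos 50 'b': at 4  emit P1@[47:50],P6@[49:50]
pos 51 'a': at 7 (via fail)
pos 52 'b': at 5 (via fail)
pos 53 'c': at 11  emit P3@[53:53]
pos 54 'b': at 12  emit P4@[52:54]
pos 55 'b': at 3 (via fail)  emit P0@[53:55],P6@[54:55]
pos 56 'c': at 11 (via fail)  emit P3@[56:56]
pos 57 'c': at 1 (via fail)  emit P3@[57:57]
pos 58 'b': at 2

Result: [[0,3],[6,3],[8,3],[9,4],[10,0],[10,6],[11,1],[11,6],[12,6],[13,3],[14,4],[15,0],[15,6],[16,1],[16,6],[17,6],[18,6],[19,6],[20,6],[21,3],[22,4],[23,3],[24,5],[25,3],[27,0],[27,6],[28,1],[28,6],[29,6],[30,3],[31,4],[32,0],[32,6],[33,1],[33,6],[34,6],[36,3],[38,0],[38,6],[39,1],[39,6],[40,3],[41,5],[43,6],[47,2],[47,3],[49,0],[49,6],[50,1],[50,6],[53,3],[54,4],[55,0],[55,6],[56,3],[57,3]]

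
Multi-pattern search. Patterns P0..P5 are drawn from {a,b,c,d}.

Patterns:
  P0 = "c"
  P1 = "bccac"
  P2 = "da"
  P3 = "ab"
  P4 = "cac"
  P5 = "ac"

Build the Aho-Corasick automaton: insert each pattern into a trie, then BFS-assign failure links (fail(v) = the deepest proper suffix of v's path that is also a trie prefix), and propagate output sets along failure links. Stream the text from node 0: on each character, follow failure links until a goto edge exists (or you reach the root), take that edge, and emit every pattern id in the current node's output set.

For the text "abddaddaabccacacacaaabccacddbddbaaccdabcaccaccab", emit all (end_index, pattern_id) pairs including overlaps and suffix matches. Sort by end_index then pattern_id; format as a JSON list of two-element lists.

Construct AC machine:
Trie nodes:
  0='ε' goto a→9 b→2 c→1 d→7
  1='c' goto a→11  ←P0
  2='b' goto c→3
  3='bc' goto c→4
  4='bcc' goto a→5
  5='bcca' goto c→6
  6='bccac' goto ·  ←P1
  7='d' goto a→8
  8='da' goto ·  ←P2
  9='a' goto b→10 c→13
  10='ab' goto ·  ←P3
  11='ca' goto c→12
  12='cac' goto ·  ←P4
  13='ac' goto ·  ←P5

Failure links (BFS by depth):
  fail(1) 'c': from fail(0)=0 chase 'c': 0 ⇒ 0;  out={0}∪out(0)={0}
  fail(2) 'b': from fail(0)=0 chase 'b': 0 ⇒ 0;  out=∅∪out(0)=∅
  fail(7) 'd': from fail(0)=0 chase 'd': 0 ⇒ 0;  out=∅∪out(0)=∅
  fail(9) 'a': from fail(0)=0 chase 'a': 0 ⇒ 0;  out=∅∪out(0)=∅
  fail(3) 'bc': from fail(2)=0 chase 'c': 0 ⇒ 1;  out=∅∪out(1)={0}
  fail(8) 'da': from fail(7)=0 chase 'a': 0 ⇒ 9;  out={2}∪out(9)={2}
  fail(10) 'ab': from fail(9)=0 chase 'b': 0 ⇒ 2;  out={3}∪out(2)={3}
  fail(11) 'ca': from fail(1)=0 chase 'a': 0 ⇒ 9;  out=∅∪out(9)=∅
  fail(13) 'ac': from fail(9)=0 chase 'c': 0 ⇒ 1;  out={5}∪out(1)={0,5}
  fail(4) 'bcc': from fail(3)=1 chase 'c': 1→0 ⇒ 1;  out=∅∪out(1)={0}
  fail(12) 'cac': from fail(11)=9 chase 'c': 9 ⇒ 13;  out={4}∪out(13)={0,4,5}
  fail(5) 'bcca': from fail(4)=1 chase 'a': 1 ⇒ 11;  out=∅∪out(11)=∅
  fail(6) 'bccac': from fail(5)=11 chase 'c': 11 ⇒ 12;  out={1}∪out(12)={0,1,4,5}

Run:
pos 0 'a': at 9
pos 1 'b': at 10  emit P3@[0:1]
pos 2 'd': at 7 (via fail)
pos 3 'd': at 7 (via fail)
pos 4 'a': at 8  emit P2@[3:4]
pos 5 'd': at 7 (via fail)
pos 6 'd': at 7 (via fail)
pos 7 'a': at 8  emit P2@[6:7]
pos 8 'a': at 9 (via fail)
pos 9 'b': at 10  emit P3@[8:9]
pos 10 'c': at 3 (via fail)  emit P0@[10:10]
pos 11 'c': at 4  emit P0@[11:11]
pos 12 'a': at 5
pos 13 'c': at 6  emit P0@[13:13],P1@[9:13],P4@[11:13],P5@[12:13]
pos 14 'a': at 11 (via fail)
pos 15 'c': at 12  emit P0@[15:15],P4@[13:15],P5@[14:15]
pos 16 'a': at 11 (via fail)
pos 17 'c': at 12  emit P0@[17:17],P4@[15:17],P5@[16:17]
pos 18 'a': at 11 (via fail)
pos 19 'a': at 9 (via fail)
pos 20 'a': at 9 (via fail)
pos 21 'b': at 10  emit P3@[20:21]
pos 22 'c': at 3 (via fail)  emit P0@[22:22]
pos 23 'c': at 4  emit P0@[23:23]
pos 24 'a': at 5
pos 25 'c': at 6  emit P0@[25:25],P1@[21:25],P4@[23:25],P5@[24:25]
pos 26 'd': at 7 (via fail)
pos 27 'd': at 7 (via fail)
pos 28 'b': at 2 (via fail)
pos 29 'd': at 7 (via fail)
pos 30 'd': at 7 (via fail)
pos 31 'b': at 2 (via fail)
pos 32 'a': at 9 (via fail)
pos 33 'a': at 9 (via fail)
pos 34 'c': at 13  emit P0@[34:34],P5@[33:34]
pos 35 'c': at 1 (via fail)  emit P0@[35:35]
pos 36 'd': at 7 (via fail)
pos 37 'a': at 8  emit P2@[36:37]
pos 38 'b': at 10 (via fail)  emit P3@[37:38]
pos 39 'c': at 3 (via fail)  emit P0@[39:39]
pos 40 'a': at 11 (via fail)
pos 41 'c': at 12  emit P0@[41:41],P4@[39:41],P5@[40:41]
pos 42 'c': at 1 (via fail)  emit P0@[42:42]
pos 43 'a': at 11
pos 44 'c': at 12  emit P0@[44:44],P4@[42:44],P5@[43:44]
pos 45 'c': at 1 (via fail)  emit P0@[45:45]
pos 46 'a': at 11
pos 47 'b': at 10 (via fail)  emit P3@[46:47]

Matches: [[1,3],[4,2],[7,2],[9,3],[10,0],[11,0],[13,0],[13,1],[13,4],[13,5],[15,0],[15,4],[15,5],[17,0],[17,4],[17,5],[21,3],[22,0],[23,0],[25,0],[25,1],[25,4],[25,5],[34,0],[34,5],[35,0],[37,2],[38,3],[39,0],[41,0],[41,4],[41,5],[42,0],[44,0],[44,4],[44,5],[45,0],[47,3]]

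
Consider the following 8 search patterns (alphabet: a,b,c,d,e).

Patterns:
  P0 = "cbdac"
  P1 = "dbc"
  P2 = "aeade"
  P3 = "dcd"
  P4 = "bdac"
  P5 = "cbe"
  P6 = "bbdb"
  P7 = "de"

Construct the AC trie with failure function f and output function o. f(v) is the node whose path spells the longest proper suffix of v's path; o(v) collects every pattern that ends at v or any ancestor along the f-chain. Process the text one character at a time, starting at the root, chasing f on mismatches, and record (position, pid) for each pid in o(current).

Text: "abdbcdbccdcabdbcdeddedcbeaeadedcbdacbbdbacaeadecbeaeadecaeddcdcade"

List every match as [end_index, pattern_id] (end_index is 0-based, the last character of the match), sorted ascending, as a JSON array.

Build automaton:
Trie nodes:
  n0 'ε': a→9 b→16 c→1 d→6
  n1 'c': b→2
  n2 'cb': d→3 e→20
  n3 'cbd': a→4
  n4 'cbda': c→5
  n5 'cbdac': ·  ←P0
  n6 'd': b→7 c→14 e→24
  n7 'db': c→8
  n8 'dbc': ·  ←P1
  n9 'a': e→10
  n10 'ae': a→11
  n11 'aea': d→12
  n12 'aead': e→13
  n13 'aeade': ·  ←P2
  n14 'dc': d→15
  n15 'dcd': ·  ←P3
  n16 'b': b→21 d→17
  n17 'bd': a→18
  n18 'bda': c→19
  n19 'bdac': ·  ←P4
  n20 'cbe': ·  ←P5
  n21 'bb': d→22
  n22 'bbd': b→23
  n23 'bbdb': ·  ←P6
  n24 'de': ·  ←P7

Failure links (BFS by depth):
  n1('c'): parent n0 fail=0; on 'c' 0 → fail=0;  out ∅∪∅=∅
  n6('d'): parent n0 fail=0; on 'd' 0 → fail=0;  out ∅∪∅=∅
  n9('a'): parent n0 fail=0; on 'a' 0 → fail=0;  out ∅∪∅=∅
  n16('b'): parent n0 fail=0; on 'b' 0 → fail=0;  out ∅∪∅=∅
  n2('cb'): parent n1 fail=0; on 'b' 0 → fail=16;  out ∅∪∅=∅
  n7('db'): parent n6 fail=0; on 'b' 0 → fail=16;  out ∅∪∅=∅
  n10('ae'): parent n9 fail=0; on 'e' 0 → fail=0;  out ∅∪∅=∅
  n14('dc'): parent n6 fail=0; on 'c' 0 → fail=1;  out ∅∪∅=∅
  n17('bd'): parent n16 fail=0; on 'd' 0 → fail=6;  out ∅∪∅=∅
  n21('bb'): parent n16 fail=0; on 'b' 0 → fail=16;  out ∅∪∅=∅
  n24('de'): parent n6 fail=0; on 'e' 0 → fail=0;  out {7}∪∅={7}
  n3('cbd'): parent n2 fail=16; on 'd' 16 → fail=17;  out ∅∪∅=∅
  n8('dbc'): parent n7 fail=16; on 'c' 16→0 → fail=1;  out {1}∪∅={1}
  n11('aea'): parent n10 fail=0; on 'a' 0 → fail=9;  out ∅∪∅=∅
  n15('dcd'): parent n14 fail=1; on 'd' 1→0 → fail=6;  out {3}∪∅={3}
  n18('bda'): parent n17 fail=6; on 'a' 6→0 → fail=9;  out ∅∪∅=∅
  n20('cbe'): parent n2 fail=16; on 'e' 16→0 → fail=0;  out {5}∪∅={5}
  n22('bbd'): parent n21 fail=16; on 'd' 16 → fail=17;  out ∅∪∅=∅
  n4('cbda'): parent n3 fail=17; on 'a' 17 → fail=18;  out ∅∪∅=∅
  n12('aead'): parent n11 fail=9; on 'd' 9→0 → fail=6;  out ∅∪∅=∅
  n19('bdac'): parent n18 fail=9; on 'c' 9→0 → fail=1;  out {4}∪∅={4}
  n23('bbdb'): parent n22 fail=17; on 'b' 17→6 → fail=7;  out {6}∪∅={6}
  n5('cbdac'): parent n4 fail=18; on 'c' 18 → fail=19;  out {0}∪{4}={0,4}
  n13('aeade'): parent n12 fail=6; on 'e' 6 → fail=24;  out {2}∪{7}={2,7}

Run:
i=0 'a': node 0→9
i=1 'b': node 9→16 (fail-walked)
i=2 'd': node 16→17
i=3 'b': node 17→7 (fail-walked)
i=4 'c': node 7→8  → match P1@[2:4]
i=5 'd': node 8→6 (fail-walked)
i=6 'b': node 6→7
i=7 'c': node 7→8  → match P1@[5:7]
i=8 'c': node 8→1 (fail-walked)
i=9 'd': node 1→6 (fail-walked)
i=10 'c': node 6→14
i=11 'a': node 14→9 (fail-walked)
i=12 'b': node 9→16 (fail-walked)
i=13 'd': node 16→17
i=14 'b': node 17→7 (fail-walked)
i=15 'c': node 7→8  → match P1@[13:15]
i=16 'd': node 8→6 (fail-walked)
i=17 'e': node 6→24  → match P7@[16:17]
i=18 'd': node 24→6 (fail-walked)
i=19 'd': node 6→6 (fail-walked)
i=20 'e': node 6→24  → match P7@[19:20]
i=21 'd': node 24→6 (fail-walked)
i=22 'c': node 6→14
i=23 'b': node 14→2 (fail-walked)
i=24 'e': node 2→20  → match P5@[22:24]
i=25 'a': node 20→9 (fail-walked)
i=26 'e': node 9→10
i=27 'a': node 10→11
i=28 'd': node 11→12
i=29 'e': node 12→13  → match P2@[25:29],P7@[28:29]
i=30 'd': node 13→6 (fail-walked)
i=31 'c': node 6→14
i=32 'b': node 14→2 (fail-walked)
i=33 'd': node 2→3
i=34 'a': node 3→4
i=35 'c': node 4→5  → match P0@[31:35],P4@[32:35]
i=36 'b': node 5→2 (fail-walked)
i=37 'b': node 2→21 (fail-walked)
i=38 'd': node 21→22
i=39 'b': node 22→23  → match P6@[36:39]
i=40 'a': node 23→9 (fail-walked)
i=41 'c': node 9→1 (fail-walked)
i=42 'a': node 1→9 (fail-walked)
i=43 'e': node 9→10
i=44 'a': node 10→11
i=45 'd': node 11→12
i=46 'e': node 12→13  → match P2@[42:46],P7@[45:46]
i=47 'c': node 13→1 (fail-walked)
i=48 'b': node 1→2
i=49 'e': node 2→20  → match P5@[47:49]
i=50 'a': node 20→9 (fail-walked)
i=51 'e': node 9→10
i=52 'a': node 10→11
i=53 'd': node 11→12
i=54 'e': node 12→13  → match P2@[50:54],P7@[53:54]
i=55 'c': node 13→1 (fail-walked)
i=56 'a': node 1→9 (fail-walked)
i=57 'e': node 9→10
i=58 'd': node 10→6 (fail-walked)
i=59 'd': node 6→6 (fail-walked)
i=60 'c': node 6→14
i=61 'd': node 14→15  → match P3@[59:61]
i=62 'c': node 15→14 (fail-walked)
i=63 'a': node 14→9 (fail-walked)
i=64 'd': node 9→6 (fail-walked)
i=65 'e': node 6→24  → match P7@[64:65]

Result: [[4,1],[7,1],[15,1],[17,7],[20,7],[24,5],[29,2],[29,7],[35,0],[35,4],[39,6],[46,2],[46,7],[49,5],[54,2],[54,7],[61,3],[65,7]]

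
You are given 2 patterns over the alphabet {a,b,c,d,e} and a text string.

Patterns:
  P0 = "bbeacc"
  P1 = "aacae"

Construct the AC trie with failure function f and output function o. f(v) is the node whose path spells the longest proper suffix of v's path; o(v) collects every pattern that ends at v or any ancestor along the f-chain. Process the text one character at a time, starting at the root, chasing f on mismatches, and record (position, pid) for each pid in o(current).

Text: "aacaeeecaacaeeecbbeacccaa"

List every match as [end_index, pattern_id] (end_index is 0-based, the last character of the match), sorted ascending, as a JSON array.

Construct AC machine:
Trie nodes:
  n0 'ε': a→7 b→1
  n1 'b': b→2
  n2 'bb': e→3
  n3 'bbe': a→4
  n4 'bbea': c→5
  n5 'bbeac': c→6
  n6 'bbeacc': ·  ←P0
  n7 'a': a→8
  n8 'aa': c→9
  n9 'aac': a→10
  n10 'aaca': e→11
  n11 'aacae': ·  ←P1

BFS fail/out derivation:
  fail(1) 'b': from fail(0)=0 chase 'b': 0 ⇒ 0;  out=∅∪out(0)=∅
  fail(7) 'a': from fail(0)=0 chase 'a': 0 ⇒ 0;  out=∅∪out(0)=∅
  fail(2) 'bb': from fail(1)=0 chase 'b': 0 ⇒ 1;  out=∅∪out(1)=∅
  fail(8) 'aa': from fail(7)=0 chase 'a': 0 ⇒ 7;  out=∅∪out(7)=∅
  fail(3) 'bbe': from fail(2)=1 chase 'e': 1→0 ⇒ 0;  out=∅∪out(0)=∅
  fail(9) 'aac': from fail(8)=7 chase 'c': 7→0 ⇒ 0;  out=∅∪out(0)=∅
  fail(4) 'bbea': from fail(3)=0 chase 'a': 0 ⇒ 7;  out=∅∪out(7)=∅
  fail(10) 'aaca': from fail(9)=0 chase 'a': 0 ⇒ 7;  out=∅∪out(7)=∅
  fail(5) 'bbeac': from fail(4)=7 chase 'c': 7→0 ⇒ 0;  out=∅∪out(0)=∅
  fail(11) 'aacae': from fail(10)=7 chase 'e': 7→0 ⇒ 0;  out={1}∪out(0)={1}
  fail(6) 'bbeacc': from fail(5)=0 chase 'c': 0 ⇒ 0;  out={0}∪out(0)={0}

Run:
i=0 'a': node 0→7
i=1 'a': node 7→8
i=2 'c': node 8→9
i=3 'a': node 9→10
i=4 'e': node 10→11  ** P1@[0:4]
i=5 'e': node 11→0 (via fail)
i=6 'e': node 0→0
i=7 'c': node 0→0
i=8 'a': node 0→7
i=9 'a': node 7→8
i=10 'c': node 8→9
i=11 'a': node 9→10
i=12 'e': node 10→11  ** P1@[8:12]
i=13 'e': node 11→0 (via fail)
i=14 'e': node 0→0
i=15 'c': node 0→0
i=16 'b': node 0→1
i=17 'b': node 1→2
i=18 'e': node 2→3
i=19 'a': node 3→4
i=20 'c': node 4→5
i=21 'c': node 5→6  ** P0@[16:21]
i=22 'c': node 6→0 (via fail)
i=23 'a': node 0→7
i=24 'a': node 7→8

All matches (sorted): [[4,1],[12,1],[21,0]]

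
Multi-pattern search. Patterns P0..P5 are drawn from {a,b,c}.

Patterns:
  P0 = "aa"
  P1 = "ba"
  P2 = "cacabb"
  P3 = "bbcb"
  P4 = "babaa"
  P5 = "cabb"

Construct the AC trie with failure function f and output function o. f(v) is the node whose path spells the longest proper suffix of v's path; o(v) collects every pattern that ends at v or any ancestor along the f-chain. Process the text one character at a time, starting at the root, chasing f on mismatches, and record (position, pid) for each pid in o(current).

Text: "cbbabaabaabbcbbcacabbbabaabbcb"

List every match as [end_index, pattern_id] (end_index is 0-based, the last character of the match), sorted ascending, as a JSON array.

Build:
Trie nodes:
  0='ε' goto a→1 b→3 c→5
  1='a' goto a→2
  2='aa' goto ·  ←P0
  3='b' goto a→4 b→11
  4='ba' goto b→14  ←P1
  5='c' goto a→6
  6='ca' goto b→17 c→7
  7='cac' goto a→8
  8='caca' goto b→9
  9='cacab' goto b→10
  10='cacabb' goto ·  ←P2
  11='bb' goto c→12
  12='bbc' goto b→13
  13='bbcb' goto ·  ←P3
  14='bab' goto a→15
  15='baba' goto a→16
  16='babaa' goto ·  ←P4
  17='cab' goto b→18
  18='cabb' goto ·  ←P5

Failure links (BFS by depth):
  fail(1) 'a': from fail(0)=0 chase 'a': 0 ⇒ 0;  out=∅∪out(0)=∅
  fail(3) 'b': from fail(0)=0 chase 'b': 0 ⇒ 0;  out=∅∪out(0)=∅
  fail(5) 'c': from fail(0)=0 chase 'c': 0 ⇒ 0;  out=∅∪out(0)=∅
  fail(2) 'aa': from fail(1)=0 chase 'a': 0 ⇒ 1;  out={0}∪out(1)={0}
  fail(4) 'ba': from fail(3)=0 chase 'a': 0 ⇒ 1;  out={1}∪out(1)={1}
  fail(6) 'ca': from fail(5)=0 chase 'a': 0 ⇒ 1;  out=∅∪out(1)=∅
  fail(11) 'bb': from fail(3)=0 chase 'b': 0 ⇒ 3;  out=∅∪out(3)=∅
  fail(7) 'cac': from fail(6)=1 chase 'c': 1→0 ⇒ 5;  out=∅∪out(5)=∅
  fail(12) 'bbc': from fail(11)=3 chase 'c': 3→0 ⇒ 5;  out=∅∪out(5)=∅
  fail(14) 'bab': from fail(4)=1 chase 'b': 1→0 ⇒ 3;  out=∅∪out(3)=∅
  fail(17) 'cab': from fail(6)=1 chase 'b': 1→0 ⇒ 3;  out=∅∪out(3)=∅
  fail(8) 'caca': from fail(7)=5 chase 'a': 5 ⇒ 6;  out=∅∪out(6)=∅
  fail(13) 'bbcb': from fail(12)=5 chase 'b': 5→0 ⇒ 3;  out={3}∪out(3)={3}
  fail(15) 'baba': from fail(14)=3 chase 'a': 3 ⇒ 4;  out=∅∪out(4)={1}
  fail(18) 'cabb': from fail(17)=3 chase 'b': 3 ⇒ 11;  out={5}∪out(11)={5}
  fail(9) 'cacab': from fail(8)=6 chase 'b': 6 ⇒ 17;  out=∅∪out(17)=∅
  fail(16) 'babaa': from fail(15)=4 chase 'a': 4→1 ⇒ 2;  out={4}∪out(2)={0,4}
  fail(10) 'cacabb': from fail(9)=17 chase 'b': 17 ⇒ 18;  out={2}∪out(18)={2,5}

Text stream:
i=0 'c': node 0→5
i=1 'b': node 5→3 (via fail)
i=2 'b': node 3→11
i=3 'a': node 11→4 (via fail)  ** P1@[2:3]
i=4 'b': node 4→14
i=5 'a': node 14→15  ** P1@[4:5]
i=6 'a': node 15→16  ** P0@[5:6],P4@[2:6]
i=7 'b': node 16→3 (via fail)
i=8 'a': node 3→4  ** P1@[7:8]
i=9 'a': node 4→2 (via fail)  ** P0@[8:9]
i=10 'b': node 2→3 (via fail)
i=11 'b': node 3→11
i=12 'c': node 11→12
i=13 'b': node 12→13  ** P3@[10:13]
i=14 'b': node 13→11 (via fail)
i=15 'c': node 11→12
i=16 'a': node 12→6 (via fail)
i=17 'c': node 6→7
i=18 'a': node 7→8
i=19 'b': node 8→9
i=20 'b': node 9→10  ** P2@[15:20],P5@[17:20]
i=21 'b': node 10→11 (via fail)
i=22 'a': node 11→4 (via fail)  ** P1@[21:22]
i=23 'b': node 4→14
i=24 'a': node 14→15  ** P1@[23:24]
i=25 'a': node 15→16  ** P0@[24:25],P4@[21:25]
i=26 'b': node 16→3 (via fail)
i=27 'b': node 3→11
i=28 'c': node 11→12
i=29 'b': node 12→13  ** P3@[26:29]

All matches (sorted): [[3,1],[5,1],[6,0],[6,4],[8,1],[9,0],[13,3],[20,2],[20,5],[22,1],[24,1],[25,0],[25,4],[29,3]]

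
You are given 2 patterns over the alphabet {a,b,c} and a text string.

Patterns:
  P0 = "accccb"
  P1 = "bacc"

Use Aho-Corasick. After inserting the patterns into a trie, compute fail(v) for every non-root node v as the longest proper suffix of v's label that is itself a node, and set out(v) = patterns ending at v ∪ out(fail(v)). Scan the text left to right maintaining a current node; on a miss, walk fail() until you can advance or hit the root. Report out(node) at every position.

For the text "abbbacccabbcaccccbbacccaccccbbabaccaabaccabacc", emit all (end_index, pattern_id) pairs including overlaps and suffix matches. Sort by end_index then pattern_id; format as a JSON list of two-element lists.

Build automaton:
Trie (insert patterns):
  0='ε' goto a→1 b→7
  1='a' goto c→2
  2='ac' goto c→3
  3='acc' goto c→4
  4='accc' goto c→5
  5='acccc' goto b→6
  6='accccb' goto ·  ←P0
  7='b' goto a→8
  8='ba' goto c→9
  9='bac' goto c→10
  10='bacc' goto ·  ←P1

BFS fail/out derivation:
  n1('a'): parent n0 fail=0; on 'a' 0 → fail=0;  out ∅∪∅=∅
  n7('b'): parent n0 fail=0; on 'b' 0 → fail=0;  out ∅∪∅=∅
  n2('ac'): parent n1 fail=0; on 'c' 0 → fail=0;  out ∅∪∅=∅
  n8('ba'): parent n7 fail=0; on 'a' 0 → fail=1;  out ∅∪∅=∅
  n3('acc'): parent n2 fail=0; on 'c' 0 → fail=0;  out ∅∪∅=∅
  n9('bac'): parent n8 fail=1; on 'c' 1 → fail=2;  out ∅∪∅=∅
  n4('accc'): parent n3 fail=0; on 'c' 0 → fail=0;  out ∅∪∅=∅
  n10('bacc'): parent n9 fail=2; on 'c' 2 → fail=3;  out {1}∪∅={1}
  n5('acccc'): parent n4 fail=0; on 'c' 0 → fail=0;  out ∅∪∅=∅
  n6('accccb'): parent n5 fail=0; on 'b' 0 → fail=7;  out {0}∪∅={0}

Scan:
i=0 'a': node 0→1
i=1 'b': node 1→7 (fail-walked)
i=2 'b': node 7→7 (fail-walked)
i=3 'b': node 7→7 (fail-walked)
i=4 'a': node 7→8
i=5 'c': node 8→9
i=6 'c': node 9→10  emit P1@[3:6]
i=7 'c': node 10→4 (fail-walked)
i=8 'a': node 4→1 (fail-walked)
i=9 'b': node 1→7 (fail-walked)
i=10 'b': node 7→7 (fail-walked)
i=11 'c': node 7→0 (fail-walked)
i=12 'a': node 0→1
i=13 'c': node 1→2
i=14 'c': node 2→3
i=15 'c': node 3→4
i=16 'c': node 4→5
i=17 'b': node 5→6  emit P0@[12:17]
i=18 'b': node 6→7 (fail-walked)
i=19 'a': node 7→8
i=20 'c': node 8→9
i=21 'c': node 9→10  emit P1@[18:21]
i=22 'c': node 10→4 (fail-walked)
i=23 'a': node 4→1 (fail-walked)
i=24 'c': node 1→2
i=25 'c': node 2→3
i=26 'c': node 3→4
i=27 'c': node 4→5
i=28 'b': node 5→6  emit P0@[23:28]
i=29 'b': node 6→7 (fail-walked)
i=30 'a': node 7→8
i=31 'b': node 8→7 (fail-walked)
i=32 'a': node 7→8
i=33 'c': node 8→9
i=34 'c': node 9→10  emit P1@[31:34]
i=35 'a': node 10→1 (fail-walked)
i=36 'a': node 1→1 (fail-walked)
i=37 'b': node 1→7 (fail-walked)
i=38 'a': node 7→8
i=39 'c': node 8→9
i=40 'c': node 9→10  emit P1@[37:40]
i=41 'a': node 10→1 (fail-walked)
i=42 'b': node 1→7 (fail-walked)
i=43 'a': node 7→8
i=44 'c': node 8→9
i=45 'c': node 9→10  emit P1@[42:45]

Result: [[6,1],[17,0],[21,1],[28,0],[34,1],[40,1],[45,1]]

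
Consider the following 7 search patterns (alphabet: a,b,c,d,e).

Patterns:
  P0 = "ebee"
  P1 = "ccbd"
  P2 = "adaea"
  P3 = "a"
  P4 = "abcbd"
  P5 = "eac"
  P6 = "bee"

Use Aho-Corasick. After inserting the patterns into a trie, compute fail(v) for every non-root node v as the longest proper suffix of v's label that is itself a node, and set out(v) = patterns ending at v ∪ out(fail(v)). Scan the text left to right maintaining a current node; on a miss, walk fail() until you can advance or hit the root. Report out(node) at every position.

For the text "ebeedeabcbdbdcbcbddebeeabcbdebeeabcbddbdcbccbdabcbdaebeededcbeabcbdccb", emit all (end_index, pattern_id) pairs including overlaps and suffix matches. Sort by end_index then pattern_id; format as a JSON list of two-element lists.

Build automaton:
Trie nodes:
  n0 'ε': a→9 b→20 c→5 e→1
  n1 'e': a→18 b→2
  n2 'eb': e→3
  n3 'ebe': e→4
  n4 'ebee': ·  ←P0
  n5 'c': c→6
  n6 'cc': b→7
  n7 'ccb': d→8
  n8 'ccbd': ·  ←P1
  n9 'a': b→14 d→10  ←P3
  n10 'ad': a→11
  n11 'ada': e→12
  n12 'adae': a→13
  n13 'adaea': ·  ←P2
  n14 'ab': c→15
  n15 'abc': b→16
  n16 'abcb': d→17
  n17 'abcbd': ·  ←P4
  n18 'ea': c→19
  n19 'eac': ·  ←P5
  n20 'b': e→21
  n21 'be': e→22
  n22 'bee': ·  ←P6

BFS fail/out derivation:
  fail(1) 'e': from fail(0)=0 chase 'e': 0 ⇒ 0;  out=∅∪out(0)=∅
  fail(5) 'c': from fail(0)=0 chase 'c': 0 ⇒ 0;  out=∅∪out(0)=∅
  fail(9) 'a': from fail(0)=0 chase 'a': 0 ⇒ 0;  out={3}∪out(0)={3}
  fail(20) 'b': from fail(0)=0 chase 'b': 0 ⇒ 0;  out=∅∪out(0)=∅
  fail(2) 'eb': from fail(1)=0 chase 'b': 0 ⇒ 20;  out=∅∪out(20)=∅
  fail(6) 'cc': from fail(5)=0 chase 'c': 0 ⇒ 5;  out=∅∪out(5)=∅
  fail(10) 'ad': from fail(9)=0 chase 'd': 0 ⇒ 0;  out=∅∪out(0)=∅
  fail(14) 'ab': from fail(9)=0 chase 'b': 0 ⇒ 20;  out=∅∪out(20)=∅
  fail(18) 'ea': from fail(1)=0 chase 'a': 0 ⇒ 9;  out=∅∪out(9)={3}
  fail(21) 'be': from fail(20)=0 chase 'e': 0 ⇒ 1;  out=∅∪out(1)=∅
  fail(3) 'ebe': from fail(2)=20 chase 'e': 20 ⇒ 21;  out=∅∪out(21)=∅
  fail(7) 'ccb': from fail(6)=5 chase 'b': 5→0 ⇒ 20;  out=∅∪out(20)=∅
  fail(11) 'ada': from fail(10)=0 chase 'a': 0 ⇒ 9;  out=∅∪out(9)={3}
  fail(15) 'abc': from fail(14)=20 chase 'c': 20→0 ⇒ 5;  out=∅∪out(5)=∅
  fail(19) 'eac': from fail(18)=9 chase 'c': 9→0 ⇒ 5;  out={5}∪out(5)={5}
  fail(22) 'bee': from fail(21)=1 chase 'e': 1→0 ⇒ 1;  out={6}∪out(1)={6}
  fail(4) 'ebee': from fail(3)=21 chase 'e': 21 ⇒ 22;  out={0}∪out(22)={0,6}
  fail(8) 'ccbd': from fail(7)=20 chase 'd': 20→0 ⇒ 0;  out={1}∪out(0)={1}
  fail(12) 'adae': from fail(11)=9 chase 'e': 9→0 ⇒ 1;  out=∅∪out(1)=∅
  fail(16) 'abcb': from fail(15)=5 chase 'b': 5→0 ⇒ 20;  out=∅∪out(20)=∅
  fail(13) 'adaea': from fail(12)=1 chase 'a': 1 ⇒ 18;  out={2}∪out(18)={2,3}
  fail(17) 'abcbd': from fail(16)=20 chase 'd': 20→0 ⇒ 0;  out={4}∪out(0)={4}

Text stream:
pos 0 'e': at 1
pos 1 'b': at 2
pos 2 'e': at 3
pos 3 'e': at 4  → match P0@[0:3],P6@[1:3]
pos 4 'd': at 0 (via fail)
pos 5 'e': at 1
pos 6 'a': at 18  → match P3@[6:6]
pos 7 'b': at 14 (via fail)
pos 8 'c': at 15
pos 9 'b': at 16
pos 10 'd': at 17  → match P4@[6:10]
pos 11 'b': at 20 (via fail)
pos 12 'd': at 0 (via fail)
pos 13 'c': at 5
pos 14 'b': at 20 (via fail)
pos 15 'c': at 5 (via fail)
pos 16 'b': at 20 (via fail)
pos 17 'd': at 0 (via fail)
pos 18 'd': at 0
pos 19 'e': at 1
pos 20 'b': at 2
pos 21 'e': at 3
pos 22 'e': at 4  → match P0@[19:22],P6@[20:22]
pos 23 'a': at 18 (via fail)  → match P3@[23:23]
pos 24 'b': at 14 (via fail)
pos 25 'c': at 15
pos 26 'b': at 16
pos 27 'd': at 17  → match P4@[23:27]
pos 28 'e': at 1 (via fail)
pos 29 'b': at 2
pos 30 'e': at 3
pos 31 'e': at 4  → match P0@[28:31],P6@[29:31]
pos 32 'a': at 18 (via fail)  → match P3@[32:32]
pos 33 'b': at 14 (via fail)
pos 34 'c': at 15
pos 35 'b': at 16
pos 36 'd': at 17  → match P4@[32:36]
pos 37 'd': at 0 (via fail)
pos 38 'b': at 20
pos 39 'd': at 0 (via fail)
pos 40 'c': at 5
pos 41 'b': at 20 (via fail)
pos 42 'c': at 5 (via fail)
pos 43 'c': at 6
pos 44 'b': at 7
pos 45 'd': at 8  → match P1@[42:45]
pos 46 'a': at 9 (via fail)  → match P3@[46:46]
pos 47 'b': at 14
pos 48 'c': at 15
pos 49 'b': at 16
pos 50 'd': at 17  → match P4@[46:50]
pos 51 'a': at 9 (via fail)  → match P3@[51:51]
pos 52 'e': at 1 (via fail)
pos 53 'b': at 2
pos 54 'e': at 3
pos 55 'e': at 4  → match P0@[52:55],P6@[53:55]
pos 56 'd': at 0 (via fail)
pos 57 'e': at 1
pos 58 'd': at 0 (via fail)
pos 59 'c': at 5
pos 60 'b': at 20 (via fail)
pos 61 'e': at 21
pos 62 'a': at 18 (via fail)  → match P3@[62:62]
pos 63 'b': at 14 (via fail)
pos 64 'c': at 15
pos 65 'b': at 16
pos 66 'd': at 17  → match P4@[62:66]
pos 67 'c': at 5 (via fail)
pos 68 'c': at 6
pos 69 'b': at 7

Result: [[3,0],[3,6],[6,3],[10,4],[22,0],[22,6],[23,3],[27,4],[31,0],[31,6],[32,3],[36,4],[45,1],[46,3],[50,4],[51,3],[55,0],[55,6],[62,3],[66,4]]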